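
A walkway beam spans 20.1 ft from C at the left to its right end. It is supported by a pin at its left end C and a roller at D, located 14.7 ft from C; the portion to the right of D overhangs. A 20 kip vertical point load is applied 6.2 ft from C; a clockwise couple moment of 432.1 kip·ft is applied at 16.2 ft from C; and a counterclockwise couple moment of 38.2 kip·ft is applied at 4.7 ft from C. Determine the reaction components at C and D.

C_x = 0, C_y = -15.23 kip, D_y = 35.23 kip

Taking moments about C: D_y·14.7 − 20·6.2 − 432.1 + 38.2 = 0 → D_y = 517.9/14.7 = 35.2313 ≈ 35.23 kip.
ΣF_y = 0: C_y + 35.2313 − 20 = 0 → C_y = -15.23 kip.
ΣF_x = 0: no horizontal applied forces, so C_x = 0.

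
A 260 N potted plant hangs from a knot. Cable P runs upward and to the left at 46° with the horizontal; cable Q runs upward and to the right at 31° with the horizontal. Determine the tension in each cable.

ΣF_x = 0: −T_P·cos46° + T_Q·cos31° = 0 → T_Q = 0.810412·T_P.
ΣF_y = 0: T_P·sin46° + T_Q·sin31° = 260.
Substitute: T_P·(0.71934 + 0.810412·0.515038) = 260 → T_P = 228.726 ≈ 228.7 N.
Then T_Q = 0.810412 × 228.726 = 185.4 N.

T_P = 228.7 N, T_Q = 185.4 N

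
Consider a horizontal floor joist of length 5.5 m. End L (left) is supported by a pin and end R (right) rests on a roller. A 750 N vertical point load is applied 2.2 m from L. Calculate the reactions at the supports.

L_x = 0, L_y = 450.0 N, R_y = 300.0 N

ΣM about L: R_y·5.5 − 750·2.2 = 0 → R_y = 1650/5.5 = 300.0 N.
ΣF_y = 0: L_y + 300 − 750 = 0 → L_y = 450.0 N.
ΣF_x = 0: no horizontal applied forces, so L_x = 0.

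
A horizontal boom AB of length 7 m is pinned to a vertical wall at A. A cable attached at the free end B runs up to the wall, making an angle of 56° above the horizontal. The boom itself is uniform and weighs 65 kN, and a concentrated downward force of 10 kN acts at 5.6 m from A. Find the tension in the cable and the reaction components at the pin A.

ΣM about A: T·sin56°·7 − 65·3.5 − 10·5.6 = 0 → T = 283.5/(7·0.829038) = 48.8518 ≈ 48.85 kN.
ΣF_x = 0: A_x − T·cos56° = 0 → A_x = 48.8518 × 0.559193 = 27.32 kN.
ΣF_y = 0: A_y + T·sin56° − 65 − 10 = 0 → A_y = 75 − 48.8518 × 0.829038 = 34.50 kN.

T = 48.85 kN, A_x = 27.32 kN, A_y = 34.50 kN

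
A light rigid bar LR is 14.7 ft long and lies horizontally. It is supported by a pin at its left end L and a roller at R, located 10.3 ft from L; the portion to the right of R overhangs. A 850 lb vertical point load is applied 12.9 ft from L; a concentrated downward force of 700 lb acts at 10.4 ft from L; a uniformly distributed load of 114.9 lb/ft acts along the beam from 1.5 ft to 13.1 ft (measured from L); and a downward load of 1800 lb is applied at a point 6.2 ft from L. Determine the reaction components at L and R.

Resultant of the distributed load: 114.9 × 11.6 = 1332.84 lb at 7.3 ft from L.
Moments about L: R_y·10.3 − 850·12.9 − 700·10.4 − (114.9·11.6)·7.3 − 1800·6.2 = 0 → R_y = 39134.732/10.3 = 3799.49 ≈ 3799 lb.
ΣF_y = 0: L_y + 3799.49 − 850 − 700 − 114.9·11.6 − 1800 = 0 → L_y = 883.4 lb.
ΣF_x = 0: no horizontal applied forces, so L_x = 0.

L_x = 0, L_y = 883.4 lb, R_y = 3799 lb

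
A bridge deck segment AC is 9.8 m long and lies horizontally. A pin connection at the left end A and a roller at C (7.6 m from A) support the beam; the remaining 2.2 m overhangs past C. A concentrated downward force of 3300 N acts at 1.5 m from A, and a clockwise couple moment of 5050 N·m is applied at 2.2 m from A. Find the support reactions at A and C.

Taking moments about A: C_y·7.6 − 3300·1.5 − 5050 = 0 → C_y = 10000/7.6 = 1315.79 ≈ 1316 N.
ΣF_y = 0: A_y + 1315.79 − 3300 = 0 → A_y = 1984 N.
ΣF_x = 0: no horizontal applied forces, so A_x = 0.

A_x = 0, A_y = 1984 N, C_y = 1316 N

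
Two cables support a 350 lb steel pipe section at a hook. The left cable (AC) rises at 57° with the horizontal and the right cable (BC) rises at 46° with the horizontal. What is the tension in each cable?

ΣF_x = 0: −T_AC·cos57° + T_BC·cos46° = 0 → T_BC = 0.784039·T_AC.
ΣF_y = 0: T_AC·sin57° + T_BC·sin46° = 350.
Substitute: T_AC·(0.838671 + 0.784039·0.71934) = 350 → T_AC = 249.526 ≈ 249.5 lb.
Then T_BC = 0.784039 × 249.526 = 195.6 lb.

T_AC = 249.5 lb, T_BC = 195.6 lb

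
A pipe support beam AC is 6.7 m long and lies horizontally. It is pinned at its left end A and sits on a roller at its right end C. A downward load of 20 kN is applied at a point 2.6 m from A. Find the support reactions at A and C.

A_x = 0, A_y = 12.24 kN, C_y = 7.761 kN

ΣM about A: C_y·6.7 − 20·2.6 = 0 → C_y = 52/6.7 = 7.76119 ≈ 7.761 kN.
ΣF_y = 0: A_y + 7.76119 − 20 = 0 → A_y = 12.24 kN.
ΣF_x = 0: no horizontal applied forces, so A_x = 0.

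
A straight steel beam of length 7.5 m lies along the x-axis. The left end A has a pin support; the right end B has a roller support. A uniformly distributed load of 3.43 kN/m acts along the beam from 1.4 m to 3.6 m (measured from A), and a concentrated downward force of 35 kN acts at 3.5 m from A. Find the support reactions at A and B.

Resultant of the distributed load: 3.43 × 2.2 = 7.546 kN at 2.5 m from A.
ΣM about A: B_y·7.5 − (3.43·2.2)·2.5 − 35·3.5 = 0 → B_y = 141.365/7.5 = 18.8487 ≈ 18.85 kN.
ΣF_y = 0: A_y + 18.8487 − 3.43·2.2 − 35 = 0 → A_y = 23.70 kN.
ΣF_x = 0: no horizontal applied forces, so A_x = 0.

A_x = 0, A_y = 23.70 kN, B_y = 18.85 kN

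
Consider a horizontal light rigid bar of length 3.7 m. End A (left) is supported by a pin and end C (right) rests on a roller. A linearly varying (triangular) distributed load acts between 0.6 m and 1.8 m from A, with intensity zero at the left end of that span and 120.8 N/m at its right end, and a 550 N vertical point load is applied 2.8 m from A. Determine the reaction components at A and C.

A_x = 0, A_y = 178.8 N, C_y = 443.6 N

Resultant of the triangular load: ½ × 120.8 × 1.2 = 72.48 N, acting at 1.4 m from A (one-third of the span from the peak).
Moments about A: C_y·3.7 − (½·120.8·1.2)·1.4 − 550·2.8 = 0 → C_y = 1641.472/3.7 = 443.641 ≈ 443.6 N.
ΣF_y = 0: A_y + 443.641 − ½·120.8·1.2 − 550 = 0 → A_y = 178.8 N.
ΣF_x = 0: no horizontal applied forces, so A_x = 0.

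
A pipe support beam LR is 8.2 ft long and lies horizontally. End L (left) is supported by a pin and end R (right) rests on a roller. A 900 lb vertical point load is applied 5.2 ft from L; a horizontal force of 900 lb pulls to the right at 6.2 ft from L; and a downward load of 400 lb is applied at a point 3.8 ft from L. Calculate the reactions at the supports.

L_x = -900.0 lb, L_y = 543.9 lb, R_y = 756.1 lb

Taking moments about L: R_y·8.2 − 900·5.2 − 400·3.8 = 0 → R_y = 6200/8.2 = 756.098 ≈ 756.1 lb.
ΣF_y = 0: L_y + 756.098 − 900 − 400 = 0 → L_y = 543.9 lb.
ΣF_x = 0: L_x + 900 = 0 → L_x = -900.0 lb.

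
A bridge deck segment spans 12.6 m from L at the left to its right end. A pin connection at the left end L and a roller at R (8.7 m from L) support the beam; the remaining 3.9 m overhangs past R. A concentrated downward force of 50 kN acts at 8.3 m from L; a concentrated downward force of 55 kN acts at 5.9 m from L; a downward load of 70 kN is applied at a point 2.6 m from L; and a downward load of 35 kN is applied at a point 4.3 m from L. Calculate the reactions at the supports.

Taking moments about L: R_y·8.7 − 50·8.3 − 55·5.9 − 70·2.6 − 35·4.3 = 0 → R_y = 1072/8.7 = 123.218 ≈ 123.2 kN.
ΣF_y = 0: L_y + 123.218 − 50 − 55 − 70 − 35 = 0 → L_y = 86.78 kN.
ΣF_x = 0: no horizontal applied forces, so L_x = 0.

L_x = 0, L_y = 86.78 kN, R_y = 123.2 kN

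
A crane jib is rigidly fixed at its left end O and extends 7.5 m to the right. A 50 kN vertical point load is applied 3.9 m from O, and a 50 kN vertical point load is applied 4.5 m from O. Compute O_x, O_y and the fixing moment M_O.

ΣF_x = 0: O_x = 0.
ΣF_y = 0: O_y − 50 − 50 = 0 → O_y = 100.0 kN.
ΣM about O: M_O − 50·3.9 − 50·4.5 = 0 → M_O = 420.0 kN·m.

O_x = 0, O_y = 100.0 kN, M_O = 420.0 kN·m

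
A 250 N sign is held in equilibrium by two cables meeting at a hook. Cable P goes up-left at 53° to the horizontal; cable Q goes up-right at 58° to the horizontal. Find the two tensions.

ΣF_x = 0: −T_P·cos53° + T_Q·cos58° = 0 → T_Q = 1.13567·T_P.
ΣF_y = 0: T_P·sin53° + T_Q·sin58° = 250.
Substitute: T_P·(0.798636 + 1.13567·0.848048) = 250 → T_P = 141.905 ≈ 141.9 N.
Then T_Q = 1.13567 × 141.905 = 161.2 N.

T_P = 141.9 N, T_Q = 161.2 N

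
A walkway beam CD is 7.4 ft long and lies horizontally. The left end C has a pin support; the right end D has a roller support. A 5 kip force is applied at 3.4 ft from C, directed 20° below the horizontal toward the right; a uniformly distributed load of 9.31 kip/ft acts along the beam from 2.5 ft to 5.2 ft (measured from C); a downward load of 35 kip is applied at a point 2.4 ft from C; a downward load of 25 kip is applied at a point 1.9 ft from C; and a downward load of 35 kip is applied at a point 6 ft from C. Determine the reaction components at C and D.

Resultant of the distributed load: 9.31 × 2.7 = 25.137 kip at 3.85 ft from C.
Moments about C: D_y·7.4 − 5·sin20°·3.4 − (9.31·2.7)·3.85 − 35·2.4 − 25·1.9 − 35·6 = 0 → D_y = 444.092/7.4 = 60.0124 ≈ 60.01 kip.
ΣF_y = 0: C_y + 60.0124 − 5·sin20° − 9.31·2.7 − 35 − 25 − 35 = 0 → C_y = 61.83 kip.
ΣF_x = 0: C_x + 5·cos20° = 0 → C_x = -4.698 kip.

C_x = -4.698 kip, C_y = 61.83 kip, D_y = 60.01 kip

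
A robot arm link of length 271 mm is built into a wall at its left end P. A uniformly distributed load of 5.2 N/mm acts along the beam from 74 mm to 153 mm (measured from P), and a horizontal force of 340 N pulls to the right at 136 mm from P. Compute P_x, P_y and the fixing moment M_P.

Resultant of the distributed load: 5.2 × 79 = 410.8 N at 113.5 mm from P.
ΣF_x = 0: P_x + 340 = 0 → P_x = -340.0 N.
ΣF_y = 0: P_y − 5.2·79 = 0 → P_y = 410.8 N.
ΣM about P: M_P − (5.2·79)·113.5 = 0 → M_P = 46630 N·mm.

P_x = -340.0 N, P_y = 410.8 N, M_P = 46630 N·mm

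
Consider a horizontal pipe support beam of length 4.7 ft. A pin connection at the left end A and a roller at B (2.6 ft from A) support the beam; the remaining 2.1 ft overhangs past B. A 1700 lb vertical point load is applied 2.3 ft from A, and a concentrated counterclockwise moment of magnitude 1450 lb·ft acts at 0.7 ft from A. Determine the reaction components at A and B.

Taking moments about A: B_y·2.6 − 1700·2.3 + 1450 = 0 → B_y = 2460/2.6 = 946.154 ≈ 946.2 lb.
ΣF_y = 0: A_y + 946.154 − 1700 = 0 → A_y = 753.8 lb.
ΣF_x = 0: no horizontal applied forces, so A_x = 0.

A_x = 0, A_y = 753.8 lb, B_y = 946.2 lb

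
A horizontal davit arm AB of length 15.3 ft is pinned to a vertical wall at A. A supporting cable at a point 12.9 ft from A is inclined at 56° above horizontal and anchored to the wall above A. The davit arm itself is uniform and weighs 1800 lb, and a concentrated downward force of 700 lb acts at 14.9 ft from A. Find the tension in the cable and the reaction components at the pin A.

T = 2263 lb, A_x = 1265 lb, A_y = 624.0 lb

ΣM about A: T·sin56°·12.9 − 1800·7.65 − 700·14.9 = 0 → T = 24200/(12.9·0.829038) = 2262.83 ≈ 2263 lb.
ΣF_x = 0: A_x − T·cos56° = 0 → A_x = 2262.83 × 0.559193 = 1265 lb.
ΣF_y = 0: A_y + T·sin56° − 1800 − 700 = 0 → A_y = 2500 − 2262.83 × 0.829038 = 624.0 lb.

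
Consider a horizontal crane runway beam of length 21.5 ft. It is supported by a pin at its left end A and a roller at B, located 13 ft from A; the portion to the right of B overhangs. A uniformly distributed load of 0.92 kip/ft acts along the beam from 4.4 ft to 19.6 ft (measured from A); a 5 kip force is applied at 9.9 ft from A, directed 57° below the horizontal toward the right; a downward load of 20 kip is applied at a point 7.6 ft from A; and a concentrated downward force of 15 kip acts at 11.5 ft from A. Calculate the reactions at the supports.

Resultant of the distributed load: 0.92 × 15.2 = 13.984 kip at 12 ft from A.
Moments about A: B_y·13 − (0.92·15.2)·12 − 5·sin57°·9.9 − 20·7.6 − 15·11.5 = 0 → B_y = 533.822/13 = 41.0632 ≈ 41.06 kip.
ΣF_y = 0: A_y + 41.0632 − 0.92·15.2 − 5·sin57° − 20 − 15 = 0 → A_y = 12.11 kip.
ΣF_x = 0: A_x + 5·cos57° = 0 → A_x = -2.723 kip.

A_x = -2.723 kip, A_y = 12.11 kip, B_y = 41.06 kip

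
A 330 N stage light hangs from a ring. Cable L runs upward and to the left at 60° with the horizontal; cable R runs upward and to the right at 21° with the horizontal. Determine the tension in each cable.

T_L = 311.9 N, T_R = 167.1 N

ΣF_x = 0: −T_L·cos60° + T_R·cos21° = 0 → T_R = 0.535572·T_L.
ΣF_y = 0: T_L·sin60° + T_R·sin21° = 330.
Substitute: T_L·(0.866025 + 0.535572·0.358368) = 330 → T_L = 311.922 ≈ 311.9 N.
Then T_R = 0.535572 × 311.922 = 167.1 N.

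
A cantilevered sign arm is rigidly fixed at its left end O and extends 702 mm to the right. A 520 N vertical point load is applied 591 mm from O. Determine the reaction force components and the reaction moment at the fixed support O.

ΣF_x = 0: O_x = 0.
ΣF_y = 0: O_y − 520 = 0 → O_y = 520.0 N.
ΣM about O: M_O − 520·591 = 0 → M_O = 307300 N·mm.

O_x = 0, O_y = 520.0 N, M_O = 307300 N·mm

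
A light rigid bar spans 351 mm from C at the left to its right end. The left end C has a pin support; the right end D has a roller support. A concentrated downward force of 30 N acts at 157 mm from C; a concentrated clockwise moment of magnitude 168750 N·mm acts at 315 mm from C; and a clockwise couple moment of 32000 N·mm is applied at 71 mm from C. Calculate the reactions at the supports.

Taking moments about C: D_y·351 − 30·157 − 168750 − 32000 = 0 → D_y = 205460/351 = 585.356 ≈ 585.4 N.
ΣF_y = 0: C_y + 585.356 − 30 = 0 → C_y = -555.4 N.
ΣF_x = 0: no horizontal applied forces, so C_x = 0.

C_x = 0, C_y = -555.4 N, D_y = 585.4 N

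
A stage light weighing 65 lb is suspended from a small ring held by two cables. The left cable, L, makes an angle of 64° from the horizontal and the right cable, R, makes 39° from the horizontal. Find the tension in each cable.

T_L = 51.84 lb, T_R = 29.24 lb

ΣF_x = 0: −T_L·cos64° + T_R·cos39° = 0 → T_R = 0.564078·T_L.
ΣF_y = 0: T_L·sin64° + T_R·sin39° = 65.
Substitute: T_L·(0.898794 + 0.564078·0.62932) = 65 → T_L = 51.8432 ≈ 51.84 lb.
Then T_R = 0.564078 × 51.8432 = 29.24 lb.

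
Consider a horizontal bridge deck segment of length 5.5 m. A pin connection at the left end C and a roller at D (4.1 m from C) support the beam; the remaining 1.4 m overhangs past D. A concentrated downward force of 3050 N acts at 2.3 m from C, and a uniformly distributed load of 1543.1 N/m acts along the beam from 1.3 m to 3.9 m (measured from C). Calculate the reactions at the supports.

Resultant of the distributed load: 1543.1 × 2.6 = 4012.06 N at 2.6 m from C.
Taking moments about C: D_y·4.1 − 3050·2.3 − (1543.1·2.6)·2.6 = 0 → D_y = 17446.356/4.1 = 4255.21 ≈ 4255 N.
ΣF_y = 0: C_y + 4255.21 − 3050 − 1543.1·2.6 = 0 → C_y = 2807 N.
ΣF_x = 0: no horizontal applied forces, so C_x = 0.

C_x = 0, C_y = 2807 N, D_y = 4255 N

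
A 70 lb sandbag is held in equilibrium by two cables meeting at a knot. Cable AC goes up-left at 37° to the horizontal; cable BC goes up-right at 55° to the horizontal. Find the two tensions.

T_AC = 40.17 lb, T_BC = 55.94 lb

ΣF_x = 0: −T_AC·cos37° + T_BC·cos55° = 0 → T_BC = 1.39238·T_AC.
ΣF_y = 0: T_AC·sin37° + T_BC·sin55° = 70.
Substitute: T_AC·(0.601815 + 1.39238·0.819152) = 70 → T_AC = 40.1748 ≈ 40.17 lb.
Then T_BC = 1.39238 × 40.1748 = 55.94 lb.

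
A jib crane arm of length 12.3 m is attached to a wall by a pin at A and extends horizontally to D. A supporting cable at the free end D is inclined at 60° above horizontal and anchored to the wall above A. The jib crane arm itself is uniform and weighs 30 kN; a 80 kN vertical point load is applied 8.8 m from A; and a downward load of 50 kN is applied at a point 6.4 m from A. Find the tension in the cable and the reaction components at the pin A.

T = 113.5 kN, A_x = 56.73 kN, A_y = 61.75 kN

ΣM about A: T·sin60°·12.3 − 30·6.15 − 80·8.8 − 50·6.4 = 0 → T = 1208.5/(12.3·0.866025) = 113.452 ≈ 113.5 kN.
ΣF_x = 0: A_x − T·cos60° = 0 → A_x = 113.452 × 0.5 = 56.73 kN.
ΣF_y = 0: A_y + T·sin60° − 30 − 80 − 50 = 0 → A_y = 160 − 113.452 × 0.866025 = 61.75 kN.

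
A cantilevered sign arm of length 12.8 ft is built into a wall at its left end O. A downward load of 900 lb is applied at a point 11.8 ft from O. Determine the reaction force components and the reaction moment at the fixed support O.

ΣF_x = 0: O_x = 0.
ΣF_y = 0: O_y − 900 = 0 → O_y = 900.0 lb.
ΣM about O: M_O − 900·11.8 = 0 → M_O = 10620 lb·ft.

O_x = 0, O_y = 900.0 lb, M_O = 10620 lb·ft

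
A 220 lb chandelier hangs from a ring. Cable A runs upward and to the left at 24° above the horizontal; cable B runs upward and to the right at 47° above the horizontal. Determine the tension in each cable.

ΣF_x = 0: −T_A·cos24° + T_B·cos47° = 0 → T_B = 1.33951·T_A.
ΣF_y = 0: T_A·sin24° + T_B·sin47° = 220.
Substitute: T_A·(0.406737 + 1.33951·0.731354) = 220 → T_A = 158.685 ≈ 158.7 lb.
Then T_B = 1.33951 × 158.685 = 212.6 lb.

T_A = 158.7 lb, T_B = 212.6 lb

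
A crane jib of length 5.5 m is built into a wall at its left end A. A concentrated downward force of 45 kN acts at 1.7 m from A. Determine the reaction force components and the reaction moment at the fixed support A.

A_x = 0, A_y = 45.00 kN, M_A = 76.50 kN·m

ΣF_x = 0: A_x = 0.
ΣF_y = 0: A_y − 45 = 0 → A_y = 45.00 kN.
ΣM about A: M_A − 45·1.7 = 0 → M_A = 76.50 kN·m.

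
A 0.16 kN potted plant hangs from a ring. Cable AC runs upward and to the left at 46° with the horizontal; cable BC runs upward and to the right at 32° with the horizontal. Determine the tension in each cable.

T_AC = 0.1387 kN, T_BC = 0.1136 kN

ΣF_x = 0: −T_AC·cos46° + T_BC·cos32° = 0 → T_BC = 0.819126·T_AC.
ΣF_y = 0: T_AC·sin46° + T_BC·sin32° = 0.16.
Substitute: T_AC·(0.71934 + 0.819126·0.529919) = 0.16 → T_AC = 0.138719 ≈ 0.1387 kN.
Then T_BC = 0.819126 × 0.138719 = 0.1136 kN.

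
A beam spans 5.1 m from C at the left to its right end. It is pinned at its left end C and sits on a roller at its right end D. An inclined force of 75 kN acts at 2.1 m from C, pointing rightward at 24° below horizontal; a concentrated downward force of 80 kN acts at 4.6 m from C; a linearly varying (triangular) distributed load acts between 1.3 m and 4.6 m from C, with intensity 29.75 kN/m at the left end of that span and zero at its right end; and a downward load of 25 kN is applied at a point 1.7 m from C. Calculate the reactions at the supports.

C_x = -68.52 kN, C_y = 68.44 kN, D_y = 116.2 kN

Resultant of the triangular load: ½ × 29.75 × 3.3 = 49.0875 kN, acting at 2.4 m from C (one-third of the span from the peak).
Moments about C: D_y·5.1 − 75·sin24°·2.1 − 80·4.6 − (½·29.75·3.3)·2.4 − 25·1.7 = 0 → D_y = 592.371/5.1 = 116.151 ≈ 116.2 kN.
ΣF_y = 0: C_y + 116.151 − 75·sin24° − 80 − ½·29.75·3.3 − 25 = 0 → C_y = 68.44 kN.
ΣF_x = 0: C_x + 75·cos24° = 0 → C_x = -68.52 kN.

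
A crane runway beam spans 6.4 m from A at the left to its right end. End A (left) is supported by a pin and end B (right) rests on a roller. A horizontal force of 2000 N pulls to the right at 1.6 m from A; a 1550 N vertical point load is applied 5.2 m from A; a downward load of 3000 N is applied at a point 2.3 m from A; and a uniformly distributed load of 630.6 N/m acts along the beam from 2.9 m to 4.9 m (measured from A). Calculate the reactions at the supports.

A_x = -2000 N, A_y = 2705 N, B_y = 3106 N

Resultant of the distributed load: 630.6 × 2 = 1261.2 N at 3.9 m from A.
ΣM about A: B_y·6.4 − 1550·5.2 − 3000·2.3 − (630.6·2)·3.9 = 0 → B_y = 19878.68/6.4 = 3106.04 ≈ 3106 N.
ΣF_y = 0: A_y + 3106.04 − 1550 − 3000 − 630.6·2 = 0 → A_y = 2705 N.
ΣF_x = 0: A_x + 2000 = 0 → A_x = -2000 N.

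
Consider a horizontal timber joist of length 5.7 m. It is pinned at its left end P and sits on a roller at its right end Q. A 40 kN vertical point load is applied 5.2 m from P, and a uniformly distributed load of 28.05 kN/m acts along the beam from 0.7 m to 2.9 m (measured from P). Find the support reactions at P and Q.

Resultant of the distributed load: 28.05 × 2.2 = 61.71 kN at 1.8 m from P.
Taking moments about P: Q_y·5.7 − 40·5.2 − (28.05·2.2)·1.8 = 0 → Q_y = 319.078/5.7 = 55.9786 ≈ 55.98 kN.
ΣF_y = 0: P_y + 55.9786 − 40 − 28.05·2.2 = 0 → P_y = 45.73 kN.
ΣF_x = 0: no horizontal applied forces, so P_x = 0.

P_x = 0, P_y = 45.73 kN, Q_y = 55.98 kN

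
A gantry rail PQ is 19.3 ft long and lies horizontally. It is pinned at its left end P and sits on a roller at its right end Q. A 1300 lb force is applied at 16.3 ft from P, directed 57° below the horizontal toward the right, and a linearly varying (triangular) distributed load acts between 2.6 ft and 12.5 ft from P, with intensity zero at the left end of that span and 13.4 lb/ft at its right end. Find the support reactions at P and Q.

P_x = -708.0 lb, P_y = 204.2 lb, Q_y = 952.4 lb

Resultant of the triangular load: ½ × 13.4 × 9.9 = 66.33 lb, acting at 9.2 ft from P (one-third of the span from the peak).
ΣM about P: Q_y·19.3 − 1300·sin57°·16.3 − (½·13.4·9.9)·9.2 = 0 → Q_y = 18381.7/19.3 = 952.42 ≈ 952.4 lb.
ΣF_y = 0: P_y + 952.42 − 1300·sin57° − ½·13.4·9.9 = 0 → P_y = 204.2 lb.
ΣF_x = 0: P_x + 1300·cos57° = 0 → P_x = -708.0 lb.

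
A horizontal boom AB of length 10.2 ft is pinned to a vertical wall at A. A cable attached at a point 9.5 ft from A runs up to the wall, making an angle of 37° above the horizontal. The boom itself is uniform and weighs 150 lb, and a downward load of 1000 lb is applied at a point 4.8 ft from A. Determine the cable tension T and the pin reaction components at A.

ΣM about A: T·sin37°·9.5 − 150·5.1 − 1000·4.8 = 0 → T = 5565/(9.5·0.601815) = 973.371 ≈ 973.4 lb.
ΣF_x = 0: A_x − T·cos37° = 0 → A_x = 973.371 × 0.798636 = 777.4 lb.
ΣF_y = 0: A_y + T·sin37° − 150 − 1000 = 0 → A_y = 1150 − 973.371 × 0.601815 = 564.2 lb.

T = 973.4 lb, A_x = 777.4 lb, A_y = 564.2 lb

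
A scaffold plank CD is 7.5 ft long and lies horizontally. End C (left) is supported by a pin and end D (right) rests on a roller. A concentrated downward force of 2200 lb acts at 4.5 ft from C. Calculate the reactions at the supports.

Moments about C: D_y·7.5 − 2200·4.5 = 0 → D_y = 9900/7.5 = 1320 lb.
ΣF_y = 0: C_y + 1320 − 2200 = 0 → C_y = 880.0 lb.
ΣF_x = 0: no horizontal applied forces, so C_x = 0.

C_x = 0, C_y = 880.0 lb, D_y = 1320 lb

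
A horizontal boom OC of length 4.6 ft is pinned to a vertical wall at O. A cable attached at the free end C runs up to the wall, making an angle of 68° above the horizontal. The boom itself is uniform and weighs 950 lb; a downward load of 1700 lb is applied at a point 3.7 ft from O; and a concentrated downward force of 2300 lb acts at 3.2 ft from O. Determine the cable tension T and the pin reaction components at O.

ΣM about O: T·sin68°·4.6 − 950·2.3 − 1700·3.7 − 2300·3.2 = 0 → T = 15835/(4.6·0.927184) = 3712.74 ≈ 3713 lb.
ΣF_x = 0: O_x − T·cos68° = 0 → O_x = 3712.74 × 0.374607 = 1391 lb.
ΣF_y = 0: O_y + T·sin68° − 950 − 1700 − 2300 = 0 → O_y = 4950 − 3712.74 × 0.927184 = 1508 lb.

T = 3713 lb, O_x = 1391 lb, O_y = 1508 lb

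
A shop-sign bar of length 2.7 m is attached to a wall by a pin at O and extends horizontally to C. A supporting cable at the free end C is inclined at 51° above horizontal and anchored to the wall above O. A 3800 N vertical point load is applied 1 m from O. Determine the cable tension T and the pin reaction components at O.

T = 1811 N, O_x = 1140 N, O_y = 2393 N

ΣM about O: T·sin51°·2.7 − 3800·1 = 0 → T = 3800/(2.7·0.777146) = 1810.99 ≈ 1811 N.
ΣF_x = 0: O_x − T·cos51° = 0 → O_x = 1810.99 × 0.62932 = 1140 N.
ΣF_y = 0: O_y + T·sin51° − 3800 = 0 → O_y = 3800 − 1810.99 × 0.777146 = 2393 N.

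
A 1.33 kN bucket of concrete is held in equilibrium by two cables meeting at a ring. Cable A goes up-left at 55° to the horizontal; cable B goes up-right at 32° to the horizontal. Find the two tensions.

T_A = 1.129 kN, T_B = 0.7639 kN

ΣF_x = 0: −T_A·cos55° + T_B·cos32° = 0 → T_B = 0.676349·T_A.
ΣF_y = 0: T_A·sin55° + T_B·sin32° = 1.33.
Substitute: T_A·(0.819152 + 0.676349·0.529919) = 1.33 → T_A = 1.12945 ≈ 1.129 kN.
Then T_B = 0.676349 × 1.12945 = 0.7639 kN.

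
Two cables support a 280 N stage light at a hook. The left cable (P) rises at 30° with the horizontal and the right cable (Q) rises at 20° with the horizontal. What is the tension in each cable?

T_P = 343.5 N, T_Q = 316.5 N

ΣF_x = 0: −T_P·cos30° + T_Q·cos20° = 0 → T_Q = 0.921605·T_P.
ΣF_y = 0: T_P·sin30° + T_Q·sin20° = 280.
Substitute: T_P·(0.5 + 0.921605·0.34202) = 280 → T_P = 343.471 ≈ 343.5 N.
Then T_Q = 0.921605 × 343.471 = 316.5 N.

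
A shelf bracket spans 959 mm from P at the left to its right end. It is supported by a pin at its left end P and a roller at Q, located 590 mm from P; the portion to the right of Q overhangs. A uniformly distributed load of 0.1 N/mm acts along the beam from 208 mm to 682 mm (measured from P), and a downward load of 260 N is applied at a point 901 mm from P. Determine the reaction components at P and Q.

Resultant of the distributed load: 0.1 × 474 = 47.4 N at 445 mm from P.
ΣM about P: Q_y·590 − (0.1·474)·445 − 260·901 = 0 → Q_y = 255353/590 = 432.802 ≈ 432.8 N.
ΣF_y = 0: P_y + 432.802 − 0.1·474 − 260 = 0 → P_y = -125.4 N.
ΣF_x = 0: no horizontal applied forces, so P_x = 0.

P_x = 0, P_y = -125.4 N, Q_y = 432.8 N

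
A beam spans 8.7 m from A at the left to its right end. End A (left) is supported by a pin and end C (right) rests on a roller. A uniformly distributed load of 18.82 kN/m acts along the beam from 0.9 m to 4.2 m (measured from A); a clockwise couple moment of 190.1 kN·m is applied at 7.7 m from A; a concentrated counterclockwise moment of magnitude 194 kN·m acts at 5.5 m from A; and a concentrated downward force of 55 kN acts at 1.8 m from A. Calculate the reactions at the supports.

Resultant of the distributed load: 18.82 × 3.3 = 62.106 kN at 2.55 m from A.
Moments about A: C_y·8.7 − (18.82·3.3)·2.55 − 190.1 + 194 − 55·1.8 = 0 → C_y = 253.4703/8.7 = 29.1345 ≈ 29.13 kN.
ΣF_y = 0: A_y + 29.1345 − 18.82·3.3 − 55 = 0 → A_y = 87.97 kN.
ΣF_x = 0: no horizontal applied forces, so A_x = 0.

A_x = 0, A_y = 87.97 kN, C_y = 29.13 kN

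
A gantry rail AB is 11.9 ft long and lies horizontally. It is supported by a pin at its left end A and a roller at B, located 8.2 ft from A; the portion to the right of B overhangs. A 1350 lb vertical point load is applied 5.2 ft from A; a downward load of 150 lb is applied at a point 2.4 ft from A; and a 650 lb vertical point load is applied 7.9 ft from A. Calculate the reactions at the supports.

A_x = 0, A_y = 623.8 lb, B_y = 1526 lb

Taking moments about A: B_y·8.2 − 1350·5.2 − 150·2.4 − 650·7.9 = 0 → B_y = 12515/8.2 = 1526.22 ≈ 1526 lb.
ΣF_y = 0: A_y + 1526.22 − 1350 − 150 − 650 = 0 → A_y = 623.8 lb.
ΣF_x = 0: no horizontal applied forces, so A_x = 0.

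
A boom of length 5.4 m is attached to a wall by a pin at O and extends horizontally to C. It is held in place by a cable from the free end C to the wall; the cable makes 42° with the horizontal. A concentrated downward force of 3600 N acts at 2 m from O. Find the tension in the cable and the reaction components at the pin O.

ΣM about O: T·sin42°·5.4 − 3600·2 = 0 → T = 7200/(5.4·0.669131) = 1992.63 ≈ 1993 N.
ΣF_x = 0: O_x − T·cos42° = 0 → O_x = 1992.63 × 0.743145 = 1481 N.
ΣF_y = 0: O_y + T·sin42° − 3600 = 0 → O_y = 3600 − 1992.63 × 0.669131 = 2267 N.

T = 1993 N, O_x = 1481 N, O_y = 2267 N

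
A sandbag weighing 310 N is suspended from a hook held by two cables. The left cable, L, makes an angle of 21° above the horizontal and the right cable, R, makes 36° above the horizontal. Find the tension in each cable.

T_L = 299.0 N, T_R = 345.1 N

ΣF_x = 0: −T_L·cos21° + T_R·cos36° = 0 → T_R = 1.15397·T_L.
ΣF_y = 0: T_L·sin21° + T_R·sin36° = 310.
Substitute: T_L·(0.358368 + 1.15397·0.587785) = 310 → T_L = 299.039 ≈ 299.0 N.
Then T_R = 1.15397 × 299.039 = 345.1 N.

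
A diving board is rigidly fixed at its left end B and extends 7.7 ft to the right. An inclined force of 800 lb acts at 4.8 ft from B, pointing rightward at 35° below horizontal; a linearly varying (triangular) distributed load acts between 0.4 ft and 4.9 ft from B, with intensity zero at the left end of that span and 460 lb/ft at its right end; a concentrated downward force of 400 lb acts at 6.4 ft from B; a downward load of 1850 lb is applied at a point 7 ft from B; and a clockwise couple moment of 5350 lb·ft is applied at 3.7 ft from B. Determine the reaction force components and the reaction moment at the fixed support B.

B_x = -655.3 lb, B_y = 3744 lb, M_B = 26580 lb·ft

Resultant of the triangular load: ½ × 460 × 4.5 = 1035 lb, acting at 3.4 ft from B (one-third of the span from the peak).
ΣF_x = 0: B_x + 800·cos35° = 0 → B_x = -655.3 lb.
ΣF_y = 0: B_y − 800·sin35° − ½·460·4.5 − 400 − 1850 = 0 → B_y = 3744 lb.
ΣM about B: M_B − 800·sin35°·4.8 − (½·460·4.5)·3.4 − 400·6.4 − 1850·7 − 5350 = 0 → M_B = 26580 lb·ft.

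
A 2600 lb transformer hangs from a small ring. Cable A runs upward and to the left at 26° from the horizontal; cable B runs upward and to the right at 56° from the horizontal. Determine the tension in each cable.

ΣF_x = 0: −T_A·cos26° + T_B·cos56° = 0 → T_B = 1.60731·T_A.
ΣF_y = 0: T_A·sin26° + T_B·sin56° = 2600.
Substitute: T_A·(0.438371 + 1.60731·0.829038) = 2600 → T_A = 1468.19 ≈ 1468 lb.
Then T_B = 1.60731 × 1468.19 = 2360 lb.

T_A = 1468 lb, T_B = 2360 lb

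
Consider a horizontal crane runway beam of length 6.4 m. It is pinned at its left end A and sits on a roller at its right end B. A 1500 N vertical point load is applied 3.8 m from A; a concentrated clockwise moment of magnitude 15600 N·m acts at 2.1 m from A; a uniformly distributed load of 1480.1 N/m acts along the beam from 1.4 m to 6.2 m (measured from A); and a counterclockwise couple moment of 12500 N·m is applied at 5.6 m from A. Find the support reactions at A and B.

A_x = 0, A_y = 3011 N, B_y = 5593 N

Resultant of the distributed load: 1480.1 × 4.8 = 7104.48 N at 3.8 m from A.
ΣM about A: B_y·6.4 − 1500·3.8 − 15600 − (1480.1·4.8)·3.8 + 12500 = 0 → B_y = 35797.024/6.4 = 5593.28 ≈ 5593 N.
ΣF_y = 0: A_y + 5593.28 − 1500 − 1480.1·4.8 = 0 → A_y = 3011 N.
ΣF_x = 0: no horizontal applied forces, so A_x = 0.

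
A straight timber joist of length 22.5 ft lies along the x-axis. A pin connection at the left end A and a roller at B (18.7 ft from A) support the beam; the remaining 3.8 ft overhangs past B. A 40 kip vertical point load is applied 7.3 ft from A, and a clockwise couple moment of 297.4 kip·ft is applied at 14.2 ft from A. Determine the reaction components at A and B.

A_x = 0, A_y = 8.481 kip, B_y = 31.52 kip

ΣM about A: B_y·18.7 − 40·7.3 − 297.4 = 0 → B_y = 589.4/18.7 = 31.5187 ≈ 31.52 kip.
ΣF_y = 0: A_y + 31.5187 − 40 = 0 → A_y = 8.481 kip.
ΣF_x = 0: no horizontal applied forces, so A_x = 0.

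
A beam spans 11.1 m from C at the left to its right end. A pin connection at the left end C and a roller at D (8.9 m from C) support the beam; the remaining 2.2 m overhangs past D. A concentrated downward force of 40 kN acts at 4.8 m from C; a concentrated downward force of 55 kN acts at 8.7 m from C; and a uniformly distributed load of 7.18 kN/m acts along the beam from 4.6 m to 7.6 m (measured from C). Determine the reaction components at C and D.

C_x = 0, C_y = 26.44 kN, D_y = 90.10 kN

Resultant of the distributed load: 7.18 × 3 = 21.54 kN at 6.1 m from C.
Moments about C: D_y·8.9 − 40·4.8 − 55·8.7 − (7.18·3)·6.1 = 0 → D_y = 801.894/8.9 = 90.1004 ≈ 90.10 kN.
ΣF_y = 0: C_y + 90.1004 − 40 − 55 − 7.18·3 = 0 → C_y = 26.44 kN.
ΣF_x = 0: no horizontal applied forces, so C_x = 0.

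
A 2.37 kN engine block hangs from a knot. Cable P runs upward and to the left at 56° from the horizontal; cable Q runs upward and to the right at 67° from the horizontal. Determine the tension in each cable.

ΣF_x = 0: −T_P·cos56° + T_Q·cos67° = 0 → T_Q = 1.43115·T_P.
ΣF_y = 0: T_P·sin56° + T_Q·sin67° = 2.37.
Substitute: T_P·(0.829038 + 1.43115·0.920505) = 2.37 → T_P = 1.10416 ≈ 1.104 kN.
Then T_Q = 1.43115 × 1.10416 = 1.580 kN.

T_P = 1.104 kN, T_Q = 1.580 kN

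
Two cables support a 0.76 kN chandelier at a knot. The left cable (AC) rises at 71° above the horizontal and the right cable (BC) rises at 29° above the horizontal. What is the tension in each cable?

ΣF_x = 0: −T_AC·cos71° + T_BC·cos29° = 0 → T_BC = 0.37224·T_AC.
ΣF_y = 0: T_AC·sin71° + T_BC·sin29° = 0.76.
Substitute: T_AC·(0.945519 + 0.37224·0.48481) = 0.76 → T_AC = 0.674965 ≈ 0.6750 kN.
Then T_BC = 0.37224 × 0.674965 = 0.2512 kN.

T_AC = 0.6750 kN, T_BC = 0.2512 kN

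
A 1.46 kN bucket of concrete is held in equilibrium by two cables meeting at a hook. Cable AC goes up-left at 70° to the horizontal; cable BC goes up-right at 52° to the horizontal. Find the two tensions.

T_AC = 1.060 kN, T_BC = 0.5888 kN

ΣF_x = 0: −T_AC·cos70° + T_BC·cos52° = 0 → T_BC = 0.555533·T_AC.
ΣF_y = 0: T_AC·sin70° + T_BC·sin52° = 1.46.
Substitute: T_AC·(0.939693 + 0.555533·0.788011) = 1.46 → T_AC = 1.05992 ≈ 1.060 kN.
Then T_BC = 0.555533 × 1.05992 = 0.5888 kN.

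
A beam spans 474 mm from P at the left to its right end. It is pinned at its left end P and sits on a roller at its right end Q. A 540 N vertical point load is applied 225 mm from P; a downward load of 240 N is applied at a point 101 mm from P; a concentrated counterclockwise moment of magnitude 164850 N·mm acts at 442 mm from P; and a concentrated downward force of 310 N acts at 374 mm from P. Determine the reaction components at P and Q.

ΣM about P: Q_y·474 − 540·225 − 240·101 + 164850 − 310·374 = 0 → Q_y = 96830/474 = 204.283 ≈ 204.3 N.
ΣF_y = 0: P_y + 204.283 − 540 − 240 − 310 = 0 → P_y = 885.7 N.
ΣF_x = 0: no horizontal applied forces, so P_x = 0.

P_x = 0, P_y = 885.7 N, Q_y = 204.3 N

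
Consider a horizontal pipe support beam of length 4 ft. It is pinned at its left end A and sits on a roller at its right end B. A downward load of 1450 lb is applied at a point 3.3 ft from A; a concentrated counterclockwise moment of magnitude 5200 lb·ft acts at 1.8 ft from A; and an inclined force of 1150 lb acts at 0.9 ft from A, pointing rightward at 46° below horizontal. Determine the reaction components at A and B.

Moments about A: B_y·4 − 1450·3.3 + 5200 − 1150·sin46°·0.9 = 0 → B_y = 329.517/4 = 82.3792 ≈ 82.38 lb.
ΣF_y = 0: A_y + 82.3792 − 1450 − 1150·sin46° = 0 → A_y = 2195 lb.
ΣF_x = 0: A_x + 1150·cos46° = 0 → A_x = -798.9 lb.

A_x = -798.9 lb, A_y = 2195 lb, B_y = 82.38 lb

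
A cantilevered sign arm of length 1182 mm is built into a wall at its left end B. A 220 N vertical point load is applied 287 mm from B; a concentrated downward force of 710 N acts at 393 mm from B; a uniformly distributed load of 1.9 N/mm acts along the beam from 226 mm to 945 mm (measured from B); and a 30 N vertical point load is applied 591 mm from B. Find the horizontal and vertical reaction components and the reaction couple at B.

B_x = 0, B_y = 2326 N, M_B = 1160000 N·mm

Resultant of the distributed load: 1.9 × 719 = 1366.1 N at 585.5 mm from B.
ΣF_x = 0: B_x = 0.
ΣF_y = 0: B_y − 220 − 710 − 1.9·719 − 30 = 0 → B_y = 2326 N.
ΣM about B: M_B − 220·287 − 710·393 − (1.9·719)·585.5 − 30·591 = 0 → M_B = 1160000 N·mm.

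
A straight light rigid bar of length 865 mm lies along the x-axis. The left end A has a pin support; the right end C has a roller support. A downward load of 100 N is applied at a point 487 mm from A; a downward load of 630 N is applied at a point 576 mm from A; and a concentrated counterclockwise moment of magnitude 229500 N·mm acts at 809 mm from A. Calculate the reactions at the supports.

A_x = 0, A_y = 519.5 N, C_y = 210.5 N

ΣM about A: C_y·865 − 100·487 − 630·576 + 229500 = 0 → C_y = 182080/865 = 210.497 ≈ 210.5 N.
ΣF_y = 0: A_y + 210.497 − 100 − 630 = 0 → A_y = 519.5 N.
ΣF_x = 0: no horizontal applied forces, so A_x = 0.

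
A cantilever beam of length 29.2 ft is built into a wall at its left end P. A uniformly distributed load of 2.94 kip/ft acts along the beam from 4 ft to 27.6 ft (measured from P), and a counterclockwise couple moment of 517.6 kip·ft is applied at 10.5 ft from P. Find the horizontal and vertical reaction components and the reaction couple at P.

Resultant of the distributed load: 2.94 × 23.6 = 69.384 kip at 15.8 ft from P.
ΣF_x = 0: P_x = 0.
ΣF_y = 0: P_y − 2.94·23.6 = 0 → P_y = 69.38 kip.
ΣM about P: M_P − (2.94·23.6)·15.8 + 517.6 = 0 → M_P = 578.7 kip·ft.

P_x = 0, P_y = 69.38 kip, M_P = 578.7 kip·ft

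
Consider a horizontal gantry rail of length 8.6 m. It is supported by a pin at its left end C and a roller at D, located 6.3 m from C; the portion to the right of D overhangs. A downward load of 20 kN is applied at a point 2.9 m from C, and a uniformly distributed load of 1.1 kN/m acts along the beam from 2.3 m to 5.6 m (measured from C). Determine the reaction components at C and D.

Resultant of the distributed load: 1.1 × 3.3 = 3.63 kN at 3.95 m from C.
Moments about C: D_y·6.3 − 20·2.9 − (1.1·3.3)·3.95 = 0 → D_y = 72.3385/6.3 = 11.4823 ≈ 11.48 kN.
ΣF_y = 0: C_y + 11.4823 − 20 − 1.1·3.3 = 0 → C_y = 12.15 kN.
ΣF_x = 0: no horizontal applied forces, so C_x = 0.

C_x = 0, C_y = 12.15 kN, D_y = 11.48 kN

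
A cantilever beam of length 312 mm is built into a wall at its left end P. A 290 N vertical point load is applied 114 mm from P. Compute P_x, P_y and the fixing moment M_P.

P_x = 0, P_y = 290.0 N, M_P = 33060 N·mm

ΣF_x = 0: P_x = 0.
ΣF_y = 0: P_y − 290 = 0 → P_y = 290.0 N.
ΣM about P: M_P − 290·114 = 0 → M_P = 33060 N·mm.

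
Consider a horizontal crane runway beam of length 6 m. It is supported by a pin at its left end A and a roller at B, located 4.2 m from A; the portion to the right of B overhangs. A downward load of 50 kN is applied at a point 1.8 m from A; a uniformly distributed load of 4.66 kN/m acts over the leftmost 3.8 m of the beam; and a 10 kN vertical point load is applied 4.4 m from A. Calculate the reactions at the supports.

A_x = 0, A_y = 37.79 kN, B_y = 39.92 kN

Resultant of the distributed load: 4.66 × 3.8 = 17.708 kN at 1.9 m from A.
ΣM about A: B_y·4.2 − 50·1.8 − (4.66·3.8)·1.9 − 10·4.4 = 0 → B_y = 167.6452/4.2 = 39.9155 ≈ 39.92 kN.
ΣF_y = 0: A_y + 39.9155 − 50 − 4.66·3.8 − 10 = 0 → A_y = 37.79 kN.
ΣF_x = 0: no horizontal applied forces, so A_x = 0.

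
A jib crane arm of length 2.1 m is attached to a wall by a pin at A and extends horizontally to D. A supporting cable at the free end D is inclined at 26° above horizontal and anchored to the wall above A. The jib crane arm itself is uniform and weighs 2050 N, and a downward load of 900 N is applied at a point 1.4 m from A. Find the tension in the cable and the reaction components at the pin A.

T = 3707 N, A_x = 3332 N, A_y = 1325 N

ΣM about A: T·sin26°·2.1 − 2050·1.05 − 900·1.4 = 0 → T = 3412.5/(2.1·0.438371) = 3706.91 ≈ 3707 N.
ΣF_x = 0: A_x − T·cos26° = 0 → A_x = 3706.91 × 0.898794 = 3332 N.
ΣF_y = 0: A_y + T·sin26° − 2050 − 900 = 0 → A_y = 2950 − 3706.91 × 0.438371 = 1325 N.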